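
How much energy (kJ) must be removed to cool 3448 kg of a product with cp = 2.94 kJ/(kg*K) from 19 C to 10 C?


dT = 19 - (10) = 9 K
Q = m * cp * dT = 3448 * 2.94 * 9
Q = 91234 kJ

91234


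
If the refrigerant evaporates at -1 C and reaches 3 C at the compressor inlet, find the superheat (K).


Superheat = T_suction - T_evap
Superheat = 3 - (-1)
Superheat = 4 K

4


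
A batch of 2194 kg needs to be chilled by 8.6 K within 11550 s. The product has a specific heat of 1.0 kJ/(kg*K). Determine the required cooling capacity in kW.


Q = m * cp * dT / t
Q = 2194 * 1.0 * 8.6 / 11550
Q = 1.634 kW

1.634


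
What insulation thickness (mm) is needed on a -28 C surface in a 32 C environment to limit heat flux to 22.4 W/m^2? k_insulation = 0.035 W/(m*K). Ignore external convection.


dT = 32 - (-28) = 60 K
thickness = k * dT / q_max * 1000
thickness = 0.035 * 60 / 22.4 * 1000
thickness = 93.8 mm

93.8


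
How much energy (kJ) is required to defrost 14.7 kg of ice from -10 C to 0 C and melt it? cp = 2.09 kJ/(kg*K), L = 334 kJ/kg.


Sensible heat = cp * dT = 2.09 * 10 = 20.9 kJ/kg
Total per kg = 20.9 + 334 = 354.9 kJ/kg
Q = m * total = 14.7 * 354.9
Q = 5217.0 kJ

5217.0


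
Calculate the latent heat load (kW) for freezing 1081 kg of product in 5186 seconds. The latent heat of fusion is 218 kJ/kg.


Q_lat = m * h_fg / t
Q_lat = 1081 * 218 / 5186
Q_lat = 45.44 kW

45.44


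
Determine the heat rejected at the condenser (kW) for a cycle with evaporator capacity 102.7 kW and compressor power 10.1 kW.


Q_cond = Q_evap + W
Q_cond = 102.7 + 10.1
Q_cond = 112.8 kW

112.8


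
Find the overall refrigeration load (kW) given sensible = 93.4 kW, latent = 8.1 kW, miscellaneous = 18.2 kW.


Q_total = Q_s + Q_l + Q_misc
Q_total = 93.4 + 8.1 + 18.2
Q_total = 119.7 kW

119.7


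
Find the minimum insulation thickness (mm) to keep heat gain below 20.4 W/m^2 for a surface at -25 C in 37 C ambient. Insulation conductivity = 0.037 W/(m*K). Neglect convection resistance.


dT = 37 - (-25) = 62 K
thickness = k * dT / q_max * 1000
thickness = 0.037 * 62 / 20.4 * 1000
thickness = 112.5 mm

112.5


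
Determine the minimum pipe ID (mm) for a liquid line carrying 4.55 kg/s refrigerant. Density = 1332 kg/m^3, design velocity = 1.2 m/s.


A = m_dot / (rho * v) = 4.55 / (1332 * 1.2) = 0.002846596597 m^2
d = sqrt(4*A/pi) * 1000
d = 60.2 mm

60.2


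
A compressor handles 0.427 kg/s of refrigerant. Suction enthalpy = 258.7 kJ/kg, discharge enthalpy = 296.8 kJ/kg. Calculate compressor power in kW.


dh = 296.8 - 258.7 = 38.1 kJ/kg
W = m_dot * dh = 0.427 * 38.1 = 16.27 kW

16.27


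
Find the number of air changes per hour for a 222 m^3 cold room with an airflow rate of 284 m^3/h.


ACH = flow / volume
ACH = 284 / 222
ACH = 1.279

1.279


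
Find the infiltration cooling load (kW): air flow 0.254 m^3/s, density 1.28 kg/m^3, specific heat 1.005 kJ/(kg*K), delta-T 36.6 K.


Q = V_dot * rho * cp * dT
Q = 0.254 * 1.28 * 1.005 * 36.6
Q = 11.959 kW

11.959


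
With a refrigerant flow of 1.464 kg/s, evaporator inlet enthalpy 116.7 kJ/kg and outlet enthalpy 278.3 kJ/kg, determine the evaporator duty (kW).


dh = 278.3 - 116.7 = 161.6 kJ/kg
Q_evap = m_dot * dh = 1.464 * 161.6
Q_evap = 236.58 kW

236.58


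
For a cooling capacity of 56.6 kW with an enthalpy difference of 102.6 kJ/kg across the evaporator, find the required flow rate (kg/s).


m_dot = Q / dh
m_dot = 56.6 / 102.6
m_dot = 0.5517 kg/s

0.5517


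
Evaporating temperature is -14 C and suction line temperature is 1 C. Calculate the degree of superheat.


Superheat = T_suction - T_evap
Superheat = 1 - (-14)
Superheat = 15 K

15


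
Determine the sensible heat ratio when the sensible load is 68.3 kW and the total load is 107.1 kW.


SHR = Q_sensible / Q_total
SHR = 68.3 / 107.1
SHR = 0.638

0.638


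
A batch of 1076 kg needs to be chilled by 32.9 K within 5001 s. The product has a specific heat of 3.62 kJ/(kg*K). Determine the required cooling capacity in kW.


Q = m * cp * dT / t
Q = 1076 * 3.62 * 32.9 / 5001
Q = 25.625 kW

25.625


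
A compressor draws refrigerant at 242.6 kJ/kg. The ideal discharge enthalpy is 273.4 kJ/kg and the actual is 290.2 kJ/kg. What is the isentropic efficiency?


dh_ideal = 273.4 - 242.6 = 30.8 kJ/kg
dh_actual = 290.2 - 242.6 = 47.6 kJ/kg
eta_s = dh_ideal / dh_actual = 30.8 / 47.6
eta_s = 0.6471

0.6471


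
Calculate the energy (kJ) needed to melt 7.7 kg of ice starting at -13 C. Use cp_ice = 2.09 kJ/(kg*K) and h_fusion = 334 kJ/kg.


Sensible heat = cp * dT = 2.09 * 13 = 27.17 kJ/kg
Total per kg = 27.17 + 334 = 361.17 kJ/kg
Q = m * total = 7.7 * 361.17
Q = 2781.0 kJ

2781.0


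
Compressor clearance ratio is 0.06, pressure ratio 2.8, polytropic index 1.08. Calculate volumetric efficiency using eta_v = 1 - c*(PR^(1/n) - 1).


PR^(1/n) = 2.8^(1/1.08) = 2.59438972
eta_v = 1 - 0.06 * (2.59438972 - 1)
eta_v = 0.9043

0.9043


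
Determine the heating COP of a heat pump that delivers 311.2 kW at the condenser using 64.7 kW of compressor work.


COP_hp = Q_cond / W
COP_hp = 311.2 / 64.7
COP_hp = 4.81

4.81


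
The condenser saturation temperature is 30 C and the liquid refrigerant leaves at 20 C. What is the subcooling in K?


Subcooling = T_cond - T_liquid
Subcooling = 30 - 20
Subcooling = 10 K

10


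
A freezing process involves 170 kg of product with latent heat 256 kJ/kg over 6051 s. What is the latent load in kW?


Q_lat = m * h_fg / t
Q_lat = 170 * 256 / 6051
Q_lat = 7.19 kW

7.19


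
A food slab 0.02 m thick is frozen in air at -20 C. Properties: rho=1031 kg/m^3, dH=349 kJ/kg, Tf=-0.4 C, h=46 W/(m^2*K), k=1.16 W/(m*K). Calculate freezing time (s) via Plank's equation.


dT = -0.4 - (-20) = 19.6 K
term1 = a/(2h) = 0.02/(2*46) = 0.0002173913043
term2 = a^2/(8k) = 0.02^2/(8*1.16) = 0.00004310344828
t = rho*dH*1000/dT * (term1 + term2)
t = 1031*349*1000/19.6 * (0.0002173913043 + 0.00004310344828)
t = 4782 s

4782


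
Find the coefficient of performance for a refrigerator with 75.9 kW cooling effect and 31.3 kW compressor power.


COP = Q_evap / W
COP = 75.9 / 31.3
COP = 2.425

2.425


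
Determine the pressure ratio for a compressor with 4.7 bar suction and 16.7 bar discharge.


PR = P_high / P_low
PR = 16.7 / 4.7
PR = 3.553

3.553


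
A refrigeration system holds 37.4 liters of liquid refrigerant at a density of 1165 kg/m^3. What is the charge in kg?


Charge = V * rho / 1000
Charge = 37.4 * 1165 / 1000
Charge = 43.57 kg

43.57


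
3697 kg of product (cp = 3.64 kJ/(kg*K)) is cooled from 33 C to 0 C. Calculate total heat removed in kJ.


dT = 33 - (0) = 33 K
Q = m * cp * dT = 3697 * 3.64 * 33
Q = 444084 kJ

444084


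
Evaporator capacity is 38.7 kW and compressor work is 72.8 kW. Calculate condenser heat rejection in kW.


Q_cond = Q_evap + W
Q_cond = 38.7 + 72.8
Q_cond = 111.5 kW

111.5


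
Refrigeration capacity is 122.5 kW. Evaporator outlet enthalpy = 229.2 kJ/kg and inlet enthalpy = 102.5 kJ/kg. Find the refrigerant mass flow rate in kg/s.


dh = 229.2 - 102.5 = 126.7 kJ/kg
m_dot = Q / dh = 122.5 / 126.7 = 0.9669 kg/s

0.9669


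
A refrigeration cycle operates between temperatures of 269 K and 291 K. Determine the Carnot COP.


dT = 291 - 269 = 22 K
COP_carnot = T_cold / dT = 269 / 22
COP_carnot = 12.227

12.227


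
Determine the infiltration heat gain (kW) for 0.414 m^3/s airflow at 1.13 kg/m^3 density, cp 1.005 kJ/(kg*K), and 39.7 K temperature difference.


Q = V_dot * rho * cp * dT
Q = 0.414 * 1.13 * 1.005 * 39.7
Q = 18.665 kW

18.665


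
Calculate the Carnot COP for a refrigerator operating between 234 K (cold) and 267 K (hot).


dT = 267 - 234 = 33 K
COP_carnot = T_cold / dT = 234 / 33
COP_carnot = 7.091

7.091


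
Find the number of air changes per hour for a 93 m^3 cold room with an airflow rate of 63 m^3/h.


ACH = flow / volume
ACH = 63 / 93
ACH = 0.677

0.677


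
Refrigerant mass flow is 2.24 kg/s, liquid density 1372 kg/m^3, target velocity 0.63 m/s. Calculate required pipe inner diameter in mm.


A = m_dot / (rho * v) = 2.24 / (1372 * 0.63) = 0.002591512796 m^2
d = sqrt(4*A/pi) * 1000
d = 57.4 mm

57.4


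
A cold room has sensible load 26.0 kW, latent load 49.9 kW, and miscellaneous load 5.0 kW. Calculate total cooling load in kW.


Q_total = Q_s + Q_l + Q_misc
Q_total = 26.0 + 49.9 + 5.0
Q_total = 80.9 kW

80.9


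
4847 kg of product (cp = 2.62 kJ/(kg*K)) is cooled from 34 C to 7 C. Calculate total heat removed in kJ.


dT = 34 - (7) = 27 K
Q = m * cp * dT = 4847 * 2.62 * 27
Q = 342877 kJ

342877


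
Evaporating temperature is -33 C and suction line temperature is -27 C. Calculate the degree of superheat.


Superheat = T_suction - T_evap
Superheat = -27 - (-33)
Superheat = 6 K

6


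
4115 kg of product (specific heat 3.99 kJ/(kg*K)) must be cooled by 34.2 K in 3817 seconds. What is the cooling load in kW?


Q = m * cp * dT / t
Q = 4115 * 3.99 * 34.2 / 3817
Q = 147.112 kW

147.112


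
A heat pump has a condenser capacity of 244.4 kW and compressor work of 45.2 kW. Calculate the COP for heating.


COP_hp = Q_cond / W
COP_hp = 244.4 / 45.2
COP_hp = 5.407

5.407


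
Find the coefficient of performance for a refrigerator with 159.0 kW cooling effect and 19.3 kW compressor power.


COP = Q_evap / W
COP = 159.0 / 19.3
COP = 8.238

8.238


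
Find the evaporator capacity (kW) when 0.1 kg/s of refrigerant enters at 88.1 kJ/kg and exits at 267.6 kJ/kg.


dh = 267.6 - 88.1 = 179.5 kJ/kg
Q_evap = m_dot * dh = 0.1 * 179.5
Q_evap = 17.95 kW

17.95


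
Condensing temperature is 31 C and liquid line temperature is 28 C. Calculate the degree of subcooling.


Subcooling = T_cond - T_liquid
Subcooling = 31 - 28
Subcooling = 3 K

3


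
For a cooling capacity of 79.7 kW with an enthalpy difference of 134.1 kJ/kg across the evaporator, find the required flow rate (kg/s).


m_dot = Q / dh
m_dot = 79.7 / 134.1
m_dot = 0.5943 kg/s

0.5943


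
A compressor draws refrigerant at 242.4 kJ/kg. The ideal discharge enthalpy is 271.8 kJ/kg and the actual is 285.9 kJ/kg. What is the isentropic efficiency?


dh_ideal = 271.8 - 242.4 = 29.4 kJ/kg
dh_actual = 285.9 - 242.4 = 43.5 kJ/kg
eta_s = dh_ideal / dh_actual = 29.4 / 43.5
eta_s = 0.6759

0.6759


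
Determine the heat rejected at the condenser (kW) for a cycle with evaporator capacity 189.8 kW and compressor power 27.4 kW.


Q_cond = Q_evap + W
Q_cond = 189.8 + 27.4
Q_cond = 217.2 kW

217.2


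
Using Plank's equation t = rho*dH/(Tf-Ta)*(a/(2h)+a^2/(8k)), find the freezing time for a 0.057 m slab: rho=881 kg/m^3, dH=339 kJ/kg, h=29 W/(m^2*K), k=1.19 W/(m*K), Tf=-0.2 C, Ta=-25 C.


dT = -0.2 - (-25) = 24.8 K
term1 = a/(2h) = 0.057/(2*29) = 0.0009827586207
term2 = a^2/(8k) = 0.057^2/(8*1.19) = 0.0003412815126
t = rho*dH*1000/dT * (term1 + term2)
t = 881*339*1000/24.8 * (0.0009827586207 + 0.0003412815126)
t = 15945 s

15945


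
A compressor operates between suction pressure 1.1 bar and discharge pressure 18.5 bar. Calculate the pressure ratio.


PR = P_high / P_low
PR = 18.5 / 1.1
PR = 16.818

16.818


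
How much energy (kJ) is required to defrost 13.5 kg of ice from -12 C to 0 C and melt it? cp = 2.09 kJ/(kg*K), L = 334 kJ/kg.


Sensible heat = cp * dT = 2.09 * 12 = 25.08 kJ/kg
Total per kg = 25.08 + 334 = 359.08 kJ/kg
Q = m * total = 13.5 * 359.08
Q = 4847.6 kJ

4847.6


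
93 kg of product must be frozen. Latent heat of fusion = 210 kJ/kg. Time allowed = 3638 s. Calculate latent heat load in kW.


Q_lat = m * h_fg / t
Q_lat = 93 * 210 / 3638
Q_lat = 5.37 kW

5.37


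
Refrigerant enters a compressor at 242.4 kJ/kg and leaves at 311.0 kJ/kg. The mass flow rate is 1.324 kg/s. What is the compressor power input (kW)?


dh = 311.0 - 242.4 = 68.6 kJ/kg
W = m_dot * dh = 1.324 * 68.6 = 90.83 kW

90.83


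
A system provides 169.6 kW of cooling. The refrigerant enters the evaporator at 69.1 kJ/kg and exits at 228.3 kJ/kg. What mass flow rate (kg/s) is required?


dh = 228.3 - 69.1 = 159.2 kJ/kg
m_dot = Q / dh = 169.6 / 159.2 = 1.0653 kg/s

1.0653


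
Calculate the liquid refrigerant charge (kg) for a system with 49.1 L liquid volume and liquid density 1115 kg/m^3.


Charge = V * rho / 1000
Charge = 49.1 * 1115 / 1000
Charge = 54.75 kg

54.75


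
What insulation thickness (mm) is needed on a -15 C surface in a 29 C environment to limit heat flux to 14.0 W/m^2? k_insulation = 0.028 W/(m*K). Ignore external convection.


dT = 29 - (-15) = 44 K
thickness = k * dT / q_max * 1000
thickness = 0.028 * 44 / 14.0 * 1000
thickness = 88.0 mm

88.0


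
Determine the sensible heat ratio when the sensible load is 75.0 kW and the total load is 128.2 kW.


SHR = Q_sensible / Q_total
SHR = 75.0 / 128.2
SHR = 0.585

0.585


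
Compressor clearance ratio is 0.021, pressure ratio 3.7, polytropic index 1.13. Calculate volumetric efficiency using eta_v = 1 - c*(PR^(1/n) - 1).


PR^(1/n) = 3.7^(1/1.13) = 3.18297615
eta_v = 1 - 0.021 * (3.18297615 - 1)
eta_v = 0.9542

0.9542


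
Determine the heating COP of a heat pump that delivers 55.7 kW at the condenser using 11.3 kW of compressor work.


COP_hp = Q_cond / W
COP_hp = 55.7 / 11.3
COP_hp = 4.929

4.929


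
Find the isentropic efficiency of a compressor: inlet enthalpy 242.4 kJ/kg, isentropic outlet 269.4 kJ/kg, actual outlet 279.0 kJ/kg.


dh_ideal = 269.4 - 242.4 = 27.0 kJ/kg
dh_actual = 279.0 - 242.4 = 36.6 kJ/kg
eta_s = dh_ideal / dh_actual = 27.0 / 36.6
eta_s = 0.7377

0.7377


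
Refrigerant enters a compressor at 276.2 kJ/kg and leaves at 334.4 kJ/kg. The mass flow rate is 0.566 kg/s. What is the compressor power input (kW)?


dh = 334.4 - 276.2 = 58.2 kJ/kg
W = m_dot * dh = 0.566 * 58.2 = 32.94 kW

32.94


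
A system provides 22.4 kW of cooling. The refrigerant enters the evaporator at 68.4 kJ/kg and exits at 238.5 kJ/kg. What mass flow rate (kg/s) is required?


dh = 238.5 - 68.4 = 170.1 kJ/kg
m_dot = Q / dh = 22.4 / 170.1 = 0.1317 kg/s

0.1317


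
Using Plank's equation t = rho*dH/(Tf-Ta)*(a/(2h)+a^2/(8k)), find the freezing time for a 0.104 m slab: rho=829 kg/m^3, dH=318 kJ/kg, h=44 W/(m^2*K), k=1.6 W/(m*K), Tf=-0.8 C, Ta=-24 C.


dT = -0.8 - (-24) = 23.2 K
term1 = a/(2h) = 0.104/(2*44) = 0.001181818182
term2 = a^2/(8k) = 0.104^2/(8*1.6) = 0.000845
t = rho*dH*1000/dT * (term1 + term2)
t = 829*318*1000/23.2 * (0.001181818182 + 0.000845)
t = 23031 s

23031


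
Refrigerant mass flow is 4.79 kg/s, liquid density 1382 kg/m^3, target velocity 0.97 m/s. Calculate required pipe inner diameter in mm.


A = m_dot / (rho * v) = 4.79 / (1382 * 0.97) = 0.003573186925 m^2
d = sqrt(4*A/pi) * 1000
d = 67.5 mm

67.5


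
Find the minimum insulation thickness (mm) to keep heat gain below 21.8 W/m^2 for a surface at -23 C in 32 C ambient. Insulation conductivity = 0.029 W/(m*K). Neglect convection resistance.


dT = 32 - (-23) = 55 K
thickness = k * dT / q_max * 1000
thickness = 0.029 * 55 / 21.8 * 1000
thickness = 73.2 mm

73.2


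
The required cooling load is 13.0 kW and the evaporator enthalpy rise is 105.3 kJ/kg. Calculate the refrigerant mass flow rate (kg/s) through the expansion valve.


m_dot = Q / dh
m_dot = 13.0 / 105.3
m_dot = 0.1235 kg/s

0.1235


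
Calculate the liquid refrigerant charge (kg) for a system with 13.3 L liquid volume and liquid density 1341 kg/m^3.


Charge = V * rho / 1000
Charge = 13.3 * 1341 / 1000
Charge = 17.84 kg

17.84


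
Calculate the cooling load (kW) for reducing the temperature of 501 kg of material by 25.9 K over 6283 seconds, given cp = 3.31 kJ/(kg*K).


Q = m * cp * dT / t
Q = 501 * 3.31 * 25.9 / 6283
Q = 6.836 kW

6.836


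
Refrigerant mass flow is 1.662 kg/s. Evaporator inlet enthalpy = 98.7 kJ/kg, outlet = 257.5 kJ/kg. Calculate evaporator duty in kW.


dh = 257.5 - 98.7 = 158.8 kJ/kg
Q_evap = m_dot * dh = 1.662 * 158.8
Q_evap = 263.93 kW

263.93


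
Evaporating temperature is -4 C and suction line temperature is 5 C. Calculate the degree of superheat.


Superheat = T_suction - T_evap
Superheat = 5 - (-4)
Superheat = 9 K

9


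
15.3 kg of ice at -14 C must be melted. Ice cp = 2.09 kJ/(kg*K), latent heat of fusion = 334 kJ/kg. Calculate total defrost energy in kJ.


Sensible heat = cp * dT = 2.09 * 14 = 29.26 kJ/kg
Total per kg = 29.26 + 334 = 363.26 kJ/kg
Q = m * total = 15.3 * 363.26
Q = 5557.9 kJ

5557.9


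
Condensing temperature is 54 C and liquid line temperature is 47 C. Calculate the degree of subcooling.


Subcooling = T_cond - T_liquid
Subcooling = 54 - 47
Subcooling = 7 K

7


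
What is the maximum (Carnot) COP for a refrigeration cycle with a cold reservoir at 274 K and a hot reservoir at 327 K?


dT = 327 - 274 = 53 K
COP_carnot = T_cold / dT = 274 / 53
COP_carnot = 5.17

5.17


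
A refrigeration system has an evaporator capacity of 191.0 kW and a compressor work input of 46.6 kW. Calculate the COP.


COP = Q_evap / W
COP = 191.0 / 46.6
COP = 4.099

4.099


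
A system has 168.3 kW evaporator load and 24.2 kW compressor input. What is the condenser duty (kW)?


Q_cond = Q_evap + W
Q_cond = 168.3 + 24.2
Q_cond = 192.5 kW

192.5


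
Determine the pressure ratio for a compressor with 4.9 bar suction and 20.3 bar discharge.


PR = P_high / P_low
PR = 20.3 / 4.9
PR = 4.143

4.143


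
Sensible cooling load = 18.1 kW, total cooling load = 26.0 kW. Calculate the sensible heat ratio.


SHR = Q_sensible / Q_total
SHR = 18.1 / 26.0
SHR = 0.696

0.696


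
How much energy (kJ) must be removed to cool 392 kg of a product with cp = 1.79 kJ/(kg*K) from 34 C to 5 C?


dT = 34 - (5) = 29 K
Q = m * cp * dT = 392 * 1.79 * 29
Q = 20349 kJ

20349


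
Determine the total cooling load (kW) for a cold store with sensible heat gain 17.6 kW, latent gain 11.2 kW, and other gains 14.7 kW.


Q_total = Q_s + Q_l + Q_misc
Q_total = 17.6 + 11.2 + 14.7
Q_total = 43.5 kW

43.5


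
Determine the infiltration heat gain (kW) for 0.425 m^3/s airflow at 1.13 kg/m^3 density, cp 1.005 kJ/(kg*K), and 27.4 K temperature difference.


Q = V_dot * rho * cp * dT
Q = 0.425 * 1.13 * 1.005 * 27.4
Q = 13.225 kW

13.225


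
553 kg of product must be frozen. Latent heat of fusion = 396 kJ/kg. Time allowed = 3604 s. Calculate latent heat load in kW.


Q_lat = m * h_fg / t
Q_lat = 553 * 396 / 3604
Q_lat = 60.76 kW

60.76


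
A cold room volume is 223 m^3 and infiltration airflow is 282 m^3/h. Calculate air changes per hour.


ACH = flow / volume
ACH = 282 / 223
ACH = 1.265

1.265


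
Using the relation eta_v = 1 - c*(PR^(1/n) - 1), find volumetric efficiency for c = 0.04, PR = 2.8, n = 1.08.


PR^(1/n) = 2.8^(1/1.08) = 2.59438972
eta_v = 1 - 0.04 * (2.59438972 - 1)
eta_v = 0.9362

0.9362


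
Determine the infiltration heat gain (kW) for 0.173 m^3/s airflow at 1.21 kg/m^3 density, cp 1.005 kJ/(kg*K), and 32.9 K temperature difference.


Q = V_dot * rho * cp * dT
Q = 0.173 * 1.21 * 1.005 * 32.9
Q = 6.921 kW

6.921


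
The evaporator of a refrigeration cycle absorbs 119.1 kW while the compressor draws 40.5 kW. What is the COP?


COP = Q_evap / W
COP = 119.1 / 40.5
COP = 2.941

2.941


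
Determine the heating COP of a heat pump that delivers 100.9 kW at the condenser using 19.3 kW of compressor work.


COP_hp = Q_cond / W
COP_hp = 100.9 / 19.3
COP_hp = 5.228

5.228


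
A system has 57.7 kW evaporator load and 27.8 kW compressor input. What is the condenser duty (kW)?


Q_cond = Q_evap + W
Q_cond = 57.7 + 27.8
Q_cond = 85.5 kW

85.5


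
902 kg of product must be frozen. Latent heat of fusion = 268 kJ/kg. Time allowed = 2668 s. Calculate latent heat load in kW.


Q_lat = m * h_fg / t
Q_lat = 902 * 268 / 2668
Q_lat = 90.61 kW

90.61


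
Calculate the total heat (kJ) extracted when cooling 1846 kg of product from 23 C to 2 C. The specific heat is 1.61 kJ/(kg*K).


dT = 23 - (2) = 21 K
Q = m * cp * dT = 1846 * 1.61 * 21
Q = 62413 kJ

62413


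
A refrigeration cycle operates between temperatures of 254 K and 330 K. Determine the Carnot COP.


dT = 330 - 254 = 76 K
COP_carnot = T_cold / dT = 254 / 76
COP_carnot = 3.342

3.342


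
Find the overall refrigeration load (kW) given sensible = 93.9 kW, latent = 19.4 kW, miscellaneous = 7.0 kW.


Q_total = Q_s + Q_l + Q_misc
Q_total = 93.9 + 19.4 + 7.0
Q_total = 120.3 kW

120.3


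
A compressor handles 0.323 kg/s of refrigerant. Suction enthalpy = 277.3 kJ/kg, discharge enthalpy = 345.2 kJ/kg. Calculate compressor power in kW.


dh = 345.2 - 277.3 = 67.9 kJ/kg
W = m_dot * dh = 0.323 * 67.9 = 21.93 kW

21.93


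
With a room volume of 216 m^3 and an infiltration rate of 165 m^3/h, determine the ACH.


ACH = flow / volume
ACH = 165 / 216
ACH = 0.764

0.764


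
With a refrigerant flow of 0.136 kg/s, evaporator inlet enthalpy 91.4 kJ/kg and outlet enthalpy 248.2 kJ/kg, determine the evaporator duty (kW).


dh = 248.2 - 91.4 = 156.8 kJ/kg
Q_evap = m_dot * dh = 0.136 * 156.8
Q_evap = 21.32 kW

21.32


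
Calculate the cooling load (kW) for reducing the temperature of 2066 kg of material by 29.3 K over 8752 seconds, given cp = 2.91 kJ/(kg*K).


Q = m * cp * dT / t
Q = 2066 * 2.91 * 29.3 / 8752
Q = 20.127 kW

20.127


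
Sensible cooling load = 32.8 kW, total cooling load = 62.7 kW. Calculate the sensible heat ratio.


SHR = Q_sensible / Q_total
SHR = 32.8 / 62.7
SHR = 0.523

0.523


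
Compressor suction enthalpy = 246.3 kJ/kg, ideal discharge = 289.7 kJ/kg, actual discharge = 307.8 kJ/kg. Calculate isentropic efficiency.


dh_ideal = 289.7 - 246.3 = 43.4 kJ/kg
dh_actual = 307.8 - 246.3 = 61.5 kJ/kg
eta_s = dh_ideal / dh_actual = 43.4 / 61.5
eta_s = 0.7057

0.7057


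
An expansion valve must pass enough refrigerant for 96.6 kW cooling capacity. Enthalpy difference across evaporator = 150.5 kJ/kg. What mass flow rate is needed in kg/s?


m_dot = Q / dh
m_dot = 96.6 / 150.5
m_dot = 0.6419 kg/s

0.6419


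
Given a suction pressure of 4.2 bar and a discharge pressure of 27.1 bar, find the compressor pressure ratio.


PR = P_high / P_low
PR = 27.1 / 4.2
PR = 6.452

6.452


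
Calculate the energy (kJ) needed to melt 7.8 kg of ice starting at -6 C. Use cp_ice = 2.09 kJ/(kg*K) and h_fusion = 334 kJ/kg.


Sensible heat = cp * dT = 2.09 * 6 = 12.54 kJ/kg
Total per kg = 12.54 + 334 = 346.54 kJ/kg
Q = m * total = 7.8 * 346.54
Q = 2703.0 kJ

2703.0


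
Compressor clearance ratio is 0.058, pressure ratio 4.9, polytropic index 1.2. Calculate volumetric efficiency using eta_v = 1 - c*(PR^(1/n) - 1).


PR^(1/n) = 4.9^(1/1.2) = 3.75978837
eta_v = 1 - 0.058 * (3.75978837 - 1)
eta_v = 0.8399

0.8399


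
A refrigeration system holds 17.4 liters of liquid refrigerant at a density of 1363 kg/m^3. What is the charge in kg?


Charge = V * rho / 1000
Charge = 17.4 * 1363 / 1000
Charge = 23.72 kg

23.72


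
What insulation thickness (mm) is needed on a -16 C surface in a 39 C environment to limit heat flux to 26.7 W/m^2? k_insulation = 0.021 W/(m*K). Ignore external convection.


dT = 39 - (-16) = 55 K
thickness = k * dT / q_max * 1000
thickness = 0.021 * 55 / 26.7 * 1000
thickness = 43.3 mm

43.3


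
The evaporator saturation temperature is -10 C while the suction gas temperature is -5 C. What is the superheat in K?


Superheat = T_suction - T_evap
Superheat = -5 - (-10)
Superheat = 5 K

5


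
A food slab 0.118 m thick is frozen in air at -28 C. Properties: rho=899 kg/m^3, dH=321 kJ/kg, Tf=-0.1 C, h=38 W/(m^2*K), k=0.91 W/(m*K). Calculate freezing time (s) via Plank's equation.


dT = -0.1 - (-28) = 27.9 K
term1 = a/(2h) = 0.118/(2*38) = 0.001552631579
term2 = a^2/(8k) = 0.118^2/(8*0.91) = 0.001912637363
t = rho*dH*1000/dT * (term1 + term2)
t = 899*321*1000/27.9 * (0.001552631579 + 0.001912637363)
t = 35842 s

35842


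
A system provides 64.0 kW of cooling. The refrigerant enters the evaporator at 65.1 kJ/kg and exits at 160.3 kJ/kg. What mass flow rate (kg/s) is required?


dh = 160.3 - 65.1 = 95.2 kJ/kg
m_dot = Q / dh = 64.0 / 95.2 = 0.6723 kg/s

0.6723


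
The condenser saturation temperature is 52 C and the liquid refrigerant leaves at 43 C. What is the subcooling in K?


Subcooling = T_cond - T_liquid
Subcooling = 52 - 43
Subcooling = 9 K

9


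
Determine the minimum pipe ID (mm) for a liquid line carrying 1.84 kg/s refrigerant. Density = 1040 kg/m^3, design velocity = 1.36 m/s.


A = m_dot / (rho * v) = 1.84 / (1040 * 1.36) = 0.001300904977 m^2
d = sqrt(4*A/pi) * 1000
d = 40.7 mm

40.7


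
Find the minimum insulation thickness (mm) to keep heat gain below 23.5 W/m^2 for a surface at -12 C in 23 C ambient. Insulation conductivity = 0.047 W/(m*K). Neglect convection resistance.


dT = 23 - (-12) = 35 K
thickness = k * dT / q_max * 1000
thickness = 0.047 * 35 / 23.5 * 1000
thickness = 70.0 mm

70.0


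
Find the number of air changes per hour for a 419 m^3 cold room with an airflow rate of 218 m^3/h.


ACH = flow / volume
ACH = 218 / 419
ACH = 0.52

0.52


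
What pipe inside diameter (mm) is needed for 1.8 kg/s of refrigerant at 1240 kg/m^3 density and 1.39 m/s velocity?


A = m_dot / (rho * v) = 1.8 / (1240 * 1.39) = 0.00104432583 m^2
d = sqrt(4*A/pi) * 1000
d = 36.5 mm

36.5


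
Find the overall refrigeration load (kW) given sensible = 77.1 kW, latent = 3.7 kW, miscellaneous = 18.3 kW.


Q_total = Q_s + Q_l + Q_misc
Q_total = 77.1 + 3.7 + 18.3
Q_total = 99.1 kW

99.1


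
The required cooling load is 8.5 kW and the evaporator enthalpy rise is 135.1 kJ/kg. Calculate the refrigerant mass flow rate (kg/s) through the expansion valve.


m_dot = Q / dh
m_dot = 8.5 / 135.1
m_dot = 0.0629 kg/s

0.0629


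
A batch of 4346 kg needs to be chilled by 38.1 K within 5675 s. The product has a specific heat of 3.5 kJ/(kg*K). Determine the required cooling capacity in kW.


Q = m * cp * dT / t
Q = 4346 * 3.5 * 38.1 / 5675
Q = 102.121 kW

102.121


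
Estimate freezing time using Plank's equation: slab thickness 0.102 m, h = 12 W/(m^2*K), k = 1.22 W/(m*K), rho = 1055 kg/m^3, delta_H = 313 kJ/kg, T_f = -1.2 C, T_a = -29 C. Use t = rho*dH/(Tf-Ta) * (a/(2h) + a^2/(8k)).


dT = -1.2 - (-29) = 27.8 K
term1 = a/(2h) = 0.102/(2*12) = 0.00425
term2 = a^2/(8k) = 0.102^2/(8*1.22) = 0.001065983607
t = rho*dH*1000/dT * (term1 + term2)
t = 1055*313*1000/27.8 * (0.00425 + 0.001065983607)
t = 63145 s

63145


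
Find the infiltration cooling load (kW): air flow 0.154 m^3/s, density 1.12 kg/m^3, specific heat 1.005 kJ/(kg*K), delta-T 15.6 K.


Q = V_dot * rho * cp * dT
Q = 0.154 * 1.12 * 1.005 * 15.6
Q = 2.704 kW

2.704


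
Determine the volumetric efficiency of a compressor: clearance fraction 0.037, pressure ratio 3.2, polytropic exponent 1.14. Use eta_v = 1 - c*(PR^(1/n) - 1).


PR^(1/n) = 3.2^(1/1.14) = 2.77404828
eta_v = 1 - 0.037 * (2.77404828 - 1)
eta_v = 0.9344

0.9344


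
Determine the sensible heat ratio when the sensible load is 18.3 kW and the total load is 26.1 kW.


SHR = Q_sensible / Q_total
SHR = 18.3 / 26.1
SHR = 0.701

0.701


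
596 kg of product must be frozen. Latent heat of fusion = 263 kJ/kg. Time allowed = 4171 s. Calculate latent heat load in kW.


Q_lat = m * h_fg / t
Q_lat = 596 * 263 / 4171
Q_lat = 37.58 kW

37.58


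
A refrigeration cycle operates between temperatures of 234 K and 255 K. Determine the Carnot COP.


dT = 255 - 234 = 21 K
COP_carnot = T_cold / dT = 234 / 21
COP_carnot = 11.143

11.143


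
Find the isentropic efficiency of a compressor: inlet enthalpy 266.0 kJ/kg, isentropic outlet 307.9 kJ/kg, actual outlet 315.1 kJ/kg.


dh_ideal = 307.9 - 266.0 = 41.9 kJ/kg
dh_actual = 315.1 - 266.0 = 49.1 kJ/kg
eta_s = dh_ideal / dh_actual = 41.9 / 49.1
eta_s = 0.8534

0.8534


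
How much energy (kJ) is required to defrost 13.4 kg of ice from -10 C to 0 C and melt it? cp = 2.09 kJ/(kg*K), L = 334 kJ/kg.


Sensible heat = cp * dT = 2.09 * 10 = 20.9 kJ/kg
Total per kg = 20.9 + 334 = 354.9 kJ/kg
Q = m * total = 13.4 * 354.9
Q = 4755.7 kJ

4755.7


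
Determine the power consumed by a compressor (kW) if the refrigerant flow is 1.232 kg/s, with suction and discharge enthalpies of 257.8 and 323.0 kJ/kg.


dh = 323.0 - 257.8 = 65.2 kJ/kg
W = m_dot * dh = 1.232 * 65.2 = 80.33 kW

80.33


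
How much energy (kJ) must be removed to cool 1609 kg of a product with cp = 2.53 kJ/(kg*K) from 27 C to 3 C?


dT = 27 - (3) = 24 K
Q = m * cp * dT = 1609 * 2.53 * 24
Q = 97698 kJ

97698


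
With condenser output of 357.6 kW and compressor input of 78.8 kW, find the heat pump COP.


COP_hp = Q_cond / W
COP_hp = 357.6 / 78.8
COP_hp = 4.538

4.538


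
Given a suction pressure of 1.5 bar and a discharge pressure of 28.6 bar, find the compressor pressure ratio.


PR = P_high / P_low
PR = 28.6 / 1.5
PR = 19.067

19.067


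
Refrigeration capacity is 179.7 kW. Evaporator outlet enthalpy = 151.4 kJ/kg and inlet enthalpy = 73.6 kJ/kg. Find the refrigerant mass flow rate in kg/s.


dh = 151.4 - 73.6 = 77.8 kJ/kg
m_dot = Q / dh = 179.7 / 77.8 = 2.3098 kg/s

2.3098


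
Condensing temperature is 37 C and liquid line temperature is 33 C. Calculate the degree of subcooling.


Subcooling = T_cond - T_liquid
Subcooling = 37 - 33
Subcooling = 4 K

4


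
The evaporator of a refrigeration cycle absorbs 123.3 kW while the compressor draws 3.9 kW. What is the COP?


COP = Q_evap / W
COP = 123.3 / 3.9
COP = 31.615

31.615


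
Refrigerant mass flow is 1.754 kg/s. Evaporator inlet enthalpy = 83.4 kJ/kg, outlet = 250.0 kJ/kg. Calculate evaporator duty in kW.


dh = 250.0 - 83.4 = 166.6 kJ/kg
Q_evap = m_dot * dh = 1.754 * 166.6
Q_evap = 292.22 kW

292.22


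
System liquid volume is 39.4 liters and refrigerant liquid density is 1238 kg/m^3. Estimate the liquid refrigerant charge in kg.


Charge = V * rho / 1000
Charge = 39.4 * 1238 / 1000
Charge = 48.78 kg

48.78


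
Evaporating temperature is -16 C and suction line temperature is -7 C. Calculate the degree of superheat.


Superheat = T_suction - T_evap
Superheat = -7 - (-16)
Superheat = 9 K

9


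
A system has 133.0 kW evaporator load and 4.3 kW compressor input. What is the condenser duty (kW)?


Q_cond = Q_evap + W
Q_cond = 133.0 + 4.3
Q_cond = 137.3 kW

137.3


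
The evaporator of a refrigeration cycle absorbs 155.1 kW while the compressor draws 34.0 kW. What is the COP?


COP = Q_evap / W
COP = 155.1 / 34.0
COP = 4.562

4.562


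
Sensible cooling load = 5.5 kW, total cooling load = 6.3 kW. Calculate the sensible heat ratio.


SHR = Q_sensible / Q_total
SHR = 5.5 / 6.3
SHR = 0.873

0.873


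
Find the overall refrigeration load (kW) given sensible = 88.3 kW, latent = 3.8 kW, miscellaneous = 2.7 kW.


Q_total = Q_s + Q_l + Q_misc
Q_total = 88.3 + 3.8 + 2.7
Q_total = 94.8 kW

94.8


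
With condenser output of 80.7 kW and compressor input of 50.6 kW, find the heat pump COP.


COP_hp = Q_cond / W
COP_hp = 80.7 / 50.6
COP_hp = 1.595

1.595


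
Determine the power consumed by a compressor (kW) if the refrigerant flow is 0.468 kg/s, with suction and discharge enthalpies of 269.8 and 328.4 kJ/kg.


dh = 328.4 - 269.8 = 58.6 kJ/kg
W = m_dot * dh = 0.468 * 58.6 = 27.42 kW

27.42


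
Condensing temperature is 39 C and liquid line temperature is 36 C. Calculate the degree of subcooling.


Subcooling = T_cond - T_liquid
Subcooling = 39 - 36
Subcooling = 3 K

3


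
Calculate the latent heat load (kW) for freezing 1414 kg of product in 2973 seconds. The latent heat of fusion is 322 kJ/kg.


Q_lat = m * h_fg / t
Q_lat = 1414 * 322 / 2973
Q_lat = 153.15 kW

153.15


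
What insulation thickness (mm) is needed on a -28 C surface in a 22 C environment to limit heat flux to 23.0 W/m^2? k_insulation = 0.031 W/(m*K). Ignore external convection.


dT = 22 - (-28) = 50 K
thickness = k * dT / q_max * 1000
thickness = 0.031 * 50 / 23.0 * 1000
thickness = 67.4 mm

67.4


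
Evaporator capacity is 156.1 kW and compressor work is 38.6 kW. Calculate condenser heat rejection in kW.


Q_cond = Q_evap + W
Q_cond = 156.1 + 38.6
Q_cond = 194.7 kW

194.7


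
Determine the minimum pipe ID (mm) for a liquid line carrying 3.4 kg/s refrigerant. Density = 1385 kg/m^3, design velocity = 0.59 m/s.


A = m_dot / (rho * v) = 3.4 / (1385 * 0.59) = 0.00416080279 m^2
d = sqrt(4*A/pi) * 1000
d = 72.8 mm

72.8


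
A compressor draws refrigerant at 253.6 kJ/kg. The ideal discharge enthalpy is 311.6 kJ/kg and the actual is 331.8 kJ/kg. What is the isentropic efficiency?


dh_ideal = 311.6 - 253.6 = 58.0 kJ/kg
dh_actual = 331.8 - 253.6 = 78.2 kJ/kg
eta_s = dh_ideal / dh_actual = 58.0 / 78.2
eta_s = 0.7417

0.7417


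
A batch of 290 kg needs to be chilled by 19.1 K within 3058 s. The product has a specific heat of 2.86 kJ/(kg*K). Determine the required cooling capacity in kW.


Q = m * cp * dT / t
Q = 290 * 2.86 * 19.1 / 3058
Q = 5.18 kW

5.18


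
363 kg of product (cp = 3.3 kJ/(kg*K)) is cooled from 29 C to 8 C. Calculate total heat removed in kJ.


dT = 29 - (8) = 21 K
Q = m * cp * dT = 363 * 3.3 * 21
Q = 25156 kJ

25156


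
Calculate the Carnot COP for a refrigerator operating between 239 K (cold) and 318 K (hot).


dT = 318 - 239 = 79 K
COP_carnot = T_cold / dT = 239 / 79
COP_carnot = 3.025

3.025


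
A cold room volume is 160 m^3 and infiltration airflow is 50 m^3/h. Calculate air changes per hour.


ACH = flow / volume
ACH = 50 / 160
ACH = 0.313

0.313


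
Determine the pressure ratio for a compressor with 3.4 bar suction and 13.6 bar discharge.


PR = P_high / P_low
PR = 13.6 / 3.4
PR = 4.0

4.0


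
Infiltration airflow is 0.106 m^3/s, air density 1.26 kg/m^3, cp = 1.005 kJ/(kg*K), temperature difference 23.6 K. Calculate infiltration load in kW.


Q = V_dot * rho * cp * dT
Q = 0.106 * 1.26 * 1.005 * 23.6
Q = 3.168 kW

3.168


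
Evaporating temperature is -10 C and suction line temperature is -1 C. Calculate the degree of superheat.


Superheat = T_suction - T_evap
Superheat = -1 - (-10)
Superheat = 9 K

9


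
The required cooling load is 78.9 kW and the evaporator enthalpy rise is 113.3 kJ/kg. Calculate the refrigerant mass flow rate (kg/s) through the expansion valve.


m_dot = Q / dh
m_dot = 78.9 / 113.3
m_dot = 0.6964 kg/s

0.6964


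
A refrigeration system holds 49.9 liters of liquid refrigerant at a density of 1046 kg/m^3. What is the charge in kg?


Charge = V * rho / 1000
Charge = 49.9 * 1046 / 1000
Charge = 52.2 kg

52.2


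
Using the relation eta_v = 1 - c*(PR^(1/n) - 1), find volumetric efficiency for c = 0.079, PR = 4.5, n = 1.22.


PR^(1/n) = 4.5^(1/1.22) = 3.43099506
eta_v = 1 - 0.079 * (3.43099506 - 1)
eta_v = 0.808

0.808


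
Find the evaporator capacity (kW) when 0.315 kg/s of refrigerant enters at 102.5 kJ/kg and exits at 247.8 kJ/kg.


dh = 247.8 - 102.5 = 145.3 kJ/kg
Q_evap = m_dot * dh = 0.315 * 145.3
Q_evap = 45.77 kW

45.77


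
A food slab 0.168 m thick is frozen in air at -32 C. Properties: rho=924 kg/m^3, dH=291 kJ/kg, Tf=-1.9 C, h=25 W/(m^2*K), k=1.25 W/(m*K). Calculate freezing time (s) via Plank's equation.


dT = -1.9 - (-32) = 30.1 K
term1 = a/(2h) = 0.168/(2*25) = 0.00336
term2 = a^2/(8k) = 0.168^2/(8*1.25) = 0.0028224
t = rho*dH*1000/dT * (term1 + term2)
t = 924*291*1000/30.1 * (0.00336 + 0.0028224)
t = 55228 s

55228


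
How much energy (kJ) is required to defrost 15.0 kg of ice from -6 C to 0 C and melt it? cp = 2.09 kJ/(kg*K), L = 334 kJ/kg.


Sensible heat = cp * dT = 2.09 * 6 = 12.54 kJ/kg
Total per kg = 12.54 + 334 = 346.54 kJ/kg
Q = m * total = 15.0 * 346.54
Q = 5198.1 kJ

5198.1


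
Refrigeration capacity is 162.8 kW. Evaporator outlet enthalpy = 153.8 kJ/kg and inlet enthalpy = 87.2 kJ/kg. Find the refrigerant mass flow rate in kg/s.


dh = 153.8 - 87.2 = 66.6 kJ/kg
m_dot = Q / dh = 162.8 / 66.6 = 2.4444 kg/s

2.4444


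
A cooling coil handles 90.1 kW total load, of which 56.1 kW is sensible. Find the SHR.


SHR = Q_sensible / Q_total
SHR = 56.1 / 90.1
SHR = 0.623

0.623


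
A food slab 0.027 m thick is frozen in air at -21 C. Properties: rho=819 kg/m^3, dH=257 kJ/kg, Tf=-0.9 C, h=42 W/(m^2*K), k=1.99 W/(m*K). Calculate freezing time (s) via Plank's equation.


dT = -0.9 - (-21) = 20.1 K
term1 = a/(2h) = 0.027/(2*42) = 0.0003214285714
term2 = a^2/(8k) = 0.027^2/(8*1.99) = 0.00004579145729
t = rho*dH*1000/dT * (term1 + term2)
t = 819*257*1000/20.1 * (0.0003214285714 + 0.00004579145729)
t = 3845 s

3845


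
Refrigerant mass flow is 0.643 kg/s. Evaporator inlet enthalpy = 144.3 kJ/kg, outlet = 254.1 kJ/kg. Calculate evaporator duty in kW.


dh = 254.1 - 144.3 = 109.8 kJ/kg
Q_evap = m_dot * dh = 0.643 * 109.8
Q_evap = 70.6 kW

70.6


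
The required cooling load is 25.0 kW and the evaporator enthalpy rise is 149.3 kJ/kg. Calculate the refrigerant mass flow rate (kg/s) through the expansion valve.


m_dot = Q / dh
m_dot = 25.0 / 149.3
m_dot = 0.1674 kg/s

0.1674


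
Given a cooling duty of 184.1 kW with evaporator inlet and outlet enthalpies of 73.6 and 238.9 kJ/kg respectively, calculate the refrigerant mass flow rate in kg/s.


dh = 238.9 - 73.6 = 165.3 kJ/kg
m_dot = Q / dh = 184.1 / 165.3 = 1.1137 kg/s

1.1137


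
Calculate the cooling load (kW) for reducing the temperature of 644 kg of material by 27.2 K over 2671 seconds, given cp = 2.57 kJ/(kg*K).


Q = m * cp * dT / t
Q = 644 * 2.57 * 27.2 / 2671
Q = 16.854 kW

16.854


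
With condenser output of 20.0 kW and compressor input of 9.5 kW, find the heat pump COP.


COP_hp = Q_cond / W
COP_hp = 20.0 / 9.5
COP_hp = 2.105

2.105


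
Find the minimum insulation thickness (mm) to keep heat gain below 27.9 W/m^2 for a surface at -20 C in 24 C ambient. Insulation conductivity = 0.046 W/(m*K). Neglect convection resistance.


dT = 24 - (-20) = 44 K
thickness = k * dT / q_max * 1000
thickness = 0.046 * 44 / 27.9 * 1000
thickness = 72.5 mm

72.5


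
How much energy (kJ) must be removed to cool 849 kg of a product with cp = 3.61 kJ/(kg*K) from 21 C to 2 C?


dT = 21 - (2) = 19 K
Q = m * cp * dT = 849 * 3.61 * 19
Q = 58233 kJ

58233


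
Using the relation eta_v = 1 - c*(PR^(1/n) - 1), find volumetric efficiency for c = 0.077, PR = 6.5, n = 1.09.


PR^(1/n) = 6.5^(1/1.09) = 5.56919046
eta_v = 1 - 0.077 * (5.56919046 - 1)
eta_v = 0.6482

0.6482


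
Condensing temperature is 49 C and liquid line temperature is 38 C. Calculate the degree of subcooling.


Subcooling = T_cond - T_liquid
Subcooling = 49 - 38
Subcooling = 11 K

11


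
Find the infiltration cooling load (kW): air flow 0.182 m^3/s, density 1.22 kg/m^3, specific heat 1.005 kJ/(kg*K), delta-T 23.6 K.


Q = V_dot * rho * cp * dT
Q = 0.182 * 1.22 * 1.005 * 23.6
Q = 5.266 kW

5.266


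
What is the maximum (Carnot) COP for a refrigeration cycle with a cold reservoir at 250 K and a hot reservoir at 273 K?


dT = 273 - 250 = 23 K
COP_carnot = T_cold / dT = 250 / 23
COP_carnot = 10.87

10.87


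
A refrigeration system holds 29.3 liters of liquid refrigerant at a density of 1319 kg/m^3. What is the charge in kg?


Charge = V * rho / 1000
Charge = 29.3 * 1319 / 1000
Charge = 38.65 kg

38.65


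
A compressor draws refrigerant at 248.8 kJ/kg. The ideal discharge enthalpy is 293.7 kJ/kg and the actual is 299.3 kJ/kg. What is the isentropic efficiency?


dh_ideal = 293.7 - 248.8 = 44.9 kJ/kg
dh_actual = 299.3 - 248.8 = 50.5 kJ/kg
eta_s = dh_ideal / dh_actual = 44.9 / 50.5
eta_s = 0.8891

0.8891


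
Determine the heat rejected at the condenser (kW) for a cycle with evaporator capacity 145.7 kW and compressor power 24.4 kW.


Q_cond = Q_evap + W
Q_cond = 145.7 + 24.4
Q_cond = 170.1 kW

170.1
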